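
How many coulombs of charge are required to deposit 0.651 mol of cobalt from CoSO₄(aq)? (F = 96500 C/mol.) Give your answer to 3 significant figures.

1.26×10^5 C

Co²⁺ + 2e⁻ → Co, so n(e⁻) = 2 × 0.651 = 1.302 mol
Q = 1.302 × 96500 = 1.256×10^5 C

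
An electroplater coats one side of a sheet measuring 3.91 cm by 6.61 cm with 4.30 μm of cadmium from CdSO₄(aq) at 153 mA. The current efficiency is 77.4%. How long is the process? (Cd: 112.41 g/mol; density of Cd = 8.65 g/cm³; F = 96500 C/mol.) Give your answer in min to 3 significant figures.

23.2 min

Plated area = 3.91 × 6.61 = 25.85 cm²
Volume = 25.85 × 4.30×10⁻⁴ cm = 0.01112 cm³
m(Cd) = 0.01112 × 8.65 = 0.09619 g
n(Cd) = 0.09619 / 112.41 = 8.557×10^-4 mol; n(e⁻) = 2 × 8.557×10^-4 = 0.001711 mol
Q = 0.001711 × 96500 / 0.774 = 213.3 C
t = 213.3 / 0.153 = 1394 s = 23.2 min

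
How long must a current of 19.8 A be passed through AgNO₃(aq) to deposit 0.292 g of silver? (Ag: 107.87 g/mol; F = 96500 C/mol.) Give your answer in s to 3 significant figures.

13.2 s

n(Ag) = 0.292 / 107.87 = 0.002707 mol
Ag⁺ + e⁻ → Ag, so n(e⁻) = 0.002707 mol
Q = 0.002707 × 96500 = 261.2 C
t = Q / I = 261.2 / 19.8 = 13.19 s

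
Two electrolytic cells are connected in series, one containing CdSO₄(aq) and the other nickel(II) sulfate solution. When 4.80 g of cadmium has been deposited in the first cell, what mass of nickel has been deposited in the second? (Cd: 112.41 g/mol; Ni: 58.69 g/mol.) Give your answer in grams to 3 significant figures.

n(Cd) = 4.80 / 112.41 = 0.04270 mol
Cd²⁺ + 2e⁻ → Cd, so n(e⁻) = 2 × 0.04270 = 0.08540 mol
Same current for the same time ⇒ same n(e⁻) = 0.08540 mol in both cells.
Ni²⁺ + 2e⁻ → Ni, so n(Ni) = 0.08540 / 2 = 0.04270 mol
m(Ni) = 0.04270 × 58.69 = 2.51 g

2.51 g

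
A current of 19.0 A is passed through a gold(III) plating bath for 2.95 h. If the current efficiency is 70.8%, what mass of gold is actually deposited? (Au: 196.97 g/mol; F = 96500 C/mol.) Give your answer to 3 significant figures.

Q = 19.0 × 10620 = 2.018×10^5 C
n(e⁻) = 2.018×10^5 / 96500 = 2.091 mol
Au³⁺ + 3e⁻ → Au, so theoretical m(Au) = 0.6970 × 196.97 = 137.3 g
Actual mass = 70.8% × 137.3 = 97.2 g

97.2 g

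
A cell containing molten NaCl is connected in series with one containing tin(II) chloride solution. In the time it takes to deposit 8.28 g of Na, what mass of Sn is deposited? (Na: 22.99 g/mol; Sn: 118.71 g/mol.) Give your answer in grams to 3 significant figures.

21.4 g

n(Na) = 8.28 / 22.99 = 0.3602 mol
Na⁺ + e⁻ → Na, so n(e⁻) = 0.3602 mol
Same current for the same time ⇒ same n(e⁻) = 0.3602 mol in both cells.
Sn²⁺ + 2e⁻ → Sn, so n(Sn) = 0.3602 / 2 = 0.1801 mol
m(Sn) = 0.1801 × 118.71 = 21.4 g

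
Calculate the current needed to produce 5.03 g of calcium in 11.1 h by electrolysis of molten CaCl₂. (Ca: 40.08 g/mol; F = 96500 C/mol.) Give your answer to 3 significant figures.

0.606 A

n(Ca) = 5.03 / 40.08 = 0.1255 mol
Ca²⁺ + 2e⁻ → Ca, so n(e⁻) = 2 × 0.1255 = 0.2510 mol
Q = 0.2510 × 96500 = 24220 C
I = Q / t = 24220 / 39960 s = 0.606 A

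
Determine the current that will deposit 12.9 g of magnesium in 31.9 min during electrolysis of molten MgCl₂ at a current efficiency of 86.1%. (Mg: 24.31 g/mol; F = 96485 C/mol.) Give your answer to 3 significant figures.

n(Mg) = 12.9 / 24.31 = 0.5306 mol
Mg²⁺ + 2e⁻ → Mg, so n(e⁻) = 2 × 0.5306 = 1.061 mol
Q = 1.061 × 96485 / 0.861 = 1.189×10^5 C
I = Q / t = 1.189×10^5 / 1914 s = 62.1 A

62.1 A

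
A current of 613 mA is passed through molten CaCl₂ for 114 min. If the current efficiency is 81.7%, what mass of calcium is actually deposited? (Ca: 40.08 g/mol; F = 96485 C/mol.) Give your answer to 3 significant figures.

0.712 g

Q = 0.613 × 6840 = 4193 C
n(e⁻) = 4193 / 96485 = 0.04346 mol
Ca²⁺ + 2e⁻ → Ca, so theoretical m(Ca) = 0.02173 × 40.08 = 0.8709 g
Actual mass = 81.7% × 0.8709 = 0.712 g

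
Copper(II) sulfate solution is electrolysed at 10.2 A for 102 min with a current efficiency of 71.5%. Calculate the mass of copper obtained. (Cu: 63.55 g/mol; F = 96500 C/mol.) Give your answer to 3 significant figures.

14.7 g

Q = 10.2 × 6120 = 62420 C
n(e⁻) = 62420 / 96500 = 0.6468 mol
Cu²⁺ + 2e⁻ → Cu, so theoretical m(Cu) = 0.3234 × 63.55 = 20.55 g
Actual mass = 71.5% × 20.55 = 14.7 g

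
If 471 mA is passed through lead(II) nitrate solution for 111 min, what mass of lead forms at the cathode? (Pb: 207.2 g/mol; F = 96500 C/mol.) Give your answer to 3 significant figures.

3.37 g

Q = It = 0.471 × 6660 = 3137 C
n(e⁻) = 3137 / 96500 = 0.03251 mol
Pb²⁺ + 2e⁻ → Pb, so n(Pb) = 0.03251 / 2 = 0.01626 mol
m = 0.01626 × 207.2 = 3.37 g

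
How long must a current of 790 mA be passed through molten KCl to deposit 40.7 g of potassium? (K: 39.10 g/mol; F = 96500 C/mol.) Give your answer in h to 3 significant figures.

n(K) = 40.7 / 39.10 = 1.041 mol
K⁺ + e⁻ → K, so n(e⁻) = 1.041 mol
Q = 1.041 × 96500 = 1.005×10^5 C
t = Q / I = 1.005×10^5 / 0.790 = 1.272×10^5 s = 35.3 h

35.3 h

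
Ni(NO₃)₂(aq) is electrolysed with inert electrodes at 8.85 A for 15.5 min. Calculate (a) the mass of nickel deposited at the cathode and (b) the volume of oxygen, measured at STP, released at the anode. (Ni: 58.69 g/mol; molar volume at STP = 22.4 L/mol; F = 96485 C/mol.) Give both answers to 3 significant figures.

Q = 8.85 × 930 = 8231 C; n(e⁻) = 8231 / 96485 = 0.08531 mol
Cathode: Ni²⁺ + 2e⁻ → Ni → n(Ni) = 0.08531/2 = 0.04266 mol → 2.50 g
Anode: 2H₂O → O₂ + 4H⁺ + 4e⁻ → n(O₂) = 0.08531/4 = 0.02133 mol → 0.478 L

2.50 g Ni; 0.478 L O₂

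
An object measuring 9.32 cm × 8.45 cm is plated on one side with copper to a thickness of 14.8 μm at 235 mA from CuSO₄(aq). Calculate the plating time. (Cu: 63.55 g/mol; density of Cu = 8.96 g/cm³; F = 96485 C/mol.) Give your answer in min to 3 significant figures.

Plated area = 9.32 × 8.45 = 78.75 cm²
Volume = 78.75 × 14.8×10⁻⁴ cm = 0.1166 cm³
m(Cu) = 0.1166 × 8.96 = 1.045 g
n(Cu) = 1.045 / 63.55 = 0.01644 mol; n(e⁻) = 2 × 0.01644 = 0.03288 mol
Q = 0.03288 × 96485 = 3172 C
t = 3172 / 0.235 = 13500 s = 225 min

225 min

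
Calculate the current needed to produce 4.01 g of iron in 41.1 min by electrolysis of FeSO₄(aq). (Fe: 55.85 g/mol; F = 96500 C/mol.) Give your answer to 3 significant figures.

n(Fe) = 4.01 / 55.85 = 0.07180 mol
Fe²⁺ + 2e⁻ → Fe, so n(e⁻) = 2 × 0.07180 = 0.1436 mol
Q = 0.1436 × 96500 = 13860 C
I = Q / t = 13860 / 2466 s = 5.62 A

5.62 A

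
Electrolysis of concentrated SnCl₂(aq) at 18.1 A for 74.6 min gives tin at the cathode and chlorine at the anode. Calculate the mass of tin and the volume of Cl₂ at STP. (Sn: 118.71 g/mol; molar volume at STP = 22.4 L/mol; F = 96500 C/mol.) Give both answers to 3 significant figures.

Q = 18.1 × 4476 = 81020 C; n(e⁻) = 81020 / 96500 = 0.8396 mol
Cathode: Sn²⁺ + 2e⁻ → Sn → n(Sn) = 0.8396/2 = 0.4198 mol → 49.8 g
Anode: 2Cl⁻ → Cl₂ + 2e⁻ → n(Cl₂) = 0.8396/2 = 0.4198 mol → 9.40 L

49.8 g Sn; 9.40 L Cl₂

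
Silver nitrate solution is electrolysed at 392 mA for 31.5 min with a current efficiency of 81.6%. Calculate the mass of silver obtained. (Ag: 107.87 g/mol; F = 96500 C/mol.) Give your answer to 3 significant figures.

Q = 0.392 × 1890 = 740.9 C
n(e⁻) = 740.9 / 96500 = 0.007678 mol
Ag⁺ + e⁻ → Ag, so theoretical m(Ag) = 0.007678 × 107.87 = 0.8282 g
Actual mass = 81.6% × 0.8282 = 0.676 g

0.676 g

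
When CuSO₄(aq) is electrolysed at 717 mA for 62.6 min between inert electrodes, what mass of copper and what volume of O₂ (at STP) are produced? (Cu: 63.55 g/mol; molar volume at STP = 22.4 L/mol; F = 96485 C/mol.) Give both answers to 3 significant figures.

Q = 0.717 × 3756 = 2693 C; n(e⁻) = 2693 / 96485 = 0.02791 mol
Cathode: Cu²⁺ + 2e⁻ → Cu → n(Cu) = 0.02791/2 = 0.01396 mol → 0.887 g
Anode: 2H₂O → O₂ + 4H⁺ + 4e⁻ → n(O₂) = 0.02791/4 = 0.006978 mol → 0.156 L

0.887 g Cu; 0.156 L O₂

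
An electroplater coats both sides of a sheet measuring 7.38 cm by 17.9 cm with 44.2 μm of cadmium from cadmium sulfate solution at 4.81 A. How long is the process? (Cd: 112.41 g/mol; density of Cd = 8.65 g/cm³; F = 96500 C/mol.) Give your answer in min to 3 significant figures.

Plated area = 2 × 7.38 × 17.9 = 264.2 cm²
Volume = 264.2 × 44.2×10⁻⁴ cm = 1.168 cm³
m(Cd) = 1.168 × 8.65 = 10.10 g
n(Cd) = 10.10 / 112.41 = 0.08985 mol; n(e⁻) = 2 × 0.08985 = 0.1797 mol
Q = 0.1797 × 96500 = 17340 C
t = 17340 / 4.81 = 3605 s = 60.1 min

60.1 min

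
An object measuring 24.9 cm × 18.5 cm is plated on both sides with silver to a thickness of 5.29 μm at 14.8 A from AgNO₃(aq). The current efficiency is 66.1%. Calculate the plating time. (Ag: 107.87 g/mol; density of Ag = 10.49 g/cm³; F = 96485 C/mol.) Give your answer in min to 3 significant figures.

7.79 min

Plated area = 2 × 24.9 × 18.5 = 921.3 cm²
Volume = 921.3 × 5.29×10⁻⁴ cm = 0.4874 cm³
m(Ag) = 0.4874 × 10.49 = 5.113 g
n(Ag) = 5.113 / 107.87 = 0.04740 mol; n(e⁻) = 0.04740 mol
Q = 0.04740 × 96485 / 0.661 = 6919 C
t = 6919 / 14.8 = 467.5 s = 7.79 min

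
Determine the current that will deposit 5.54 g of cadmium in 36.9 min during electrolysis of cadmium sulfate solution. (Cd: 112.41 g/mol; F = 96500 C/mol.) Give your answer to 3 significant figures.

n(Cd) = 5.54 / 112.41 = 0.04928 mol
Cd²⁺ + 2e⁻ → Cd, so n(e⁻) = 2 × 0.04928 = 0.09856 mol
Q = 0.09856 × 96500 = 9511 C
I = Q / t = 9511 / 2214 s = 4.30 A

4.30 A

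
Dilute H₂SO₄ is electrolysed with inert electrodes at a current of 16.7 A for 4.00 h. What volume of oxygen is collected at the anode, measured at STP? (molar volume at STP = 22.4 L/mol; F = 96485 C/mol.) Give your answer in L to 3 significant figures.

Q = It = 16.7 × 14400 = 2.405×10^5 C
n(e⁻) = Q/F = 2.405×10^5/96485 = 2.493 mol
2H₂O → O₂ + 4H⁺ + 4e⁻, so n(O₂) = 2.493 / 4 = 0.6233 mol
V = 0.6233 × 22.4 = 13.96 L

14.0 L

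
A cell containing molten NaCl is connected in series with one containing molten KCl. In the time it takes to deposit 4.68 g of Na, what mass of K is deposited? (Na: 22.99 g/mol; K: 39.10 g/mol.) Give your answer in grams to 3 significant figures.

7.96 g

n(Na) = 4.68 / 22.99 = 0.2036 mol
Na⁺ + e⁻ → Na, so n(e⁻) = 0.2036 mol
Same current for the same time ⇒ same n(e⁻) = 0.2036 mol in both cells.
K⁺ + e⁻ → K, so n(K) = 0.2036 mol
m(K) = 0.2036 × 39.10 = 7.96 g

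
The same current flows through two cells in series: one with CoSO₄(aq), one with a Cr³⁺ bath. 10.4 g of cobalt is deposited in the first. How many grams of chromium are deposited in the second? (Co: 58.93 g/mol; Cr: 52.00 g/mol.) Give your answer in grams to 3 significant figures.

n(Co) = 10.4 / 58.93 = 0.1765 mol
Co²⁺ + 2e⁻ → Co, so n(e⁻) = 2 × 0.1765 = 0.3530 mol
The cells are in series, so the same charge (and hence the same n(e⁻) = 0.3530 mol) passes through both.
Cr³⁺ + 3e⁻ → Cr, so n(Cr) = 0.3530 / 3 = 0.1177 mol
m(Cr) = 0.1177 × 52.00 = 6.12 g

6.12 g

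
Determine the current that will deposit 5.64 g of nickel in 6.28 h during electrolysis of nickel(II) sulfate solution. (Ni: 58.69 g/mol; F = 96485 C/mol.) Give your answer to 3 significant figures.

0.820 A

n(Ni) = 5.64 / 58.69 = 0.09610 mol
Ni²⁺ + 2e⁻ → Ni, so n(e⁻) = 2 × 0.09610 = 0.1922 mol
Q = 0.1922 × 96485 = 18540 C
I = Q / t = 18540 / 22608 s = 0.820 A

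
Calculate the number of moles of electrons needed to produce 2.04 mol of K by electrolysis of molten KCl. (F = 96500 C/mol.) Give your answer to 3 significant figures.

K⁺ + e⁻ → K, so n(e⁻) = 1 × 2.04 = 2.040 mol

2.04 mol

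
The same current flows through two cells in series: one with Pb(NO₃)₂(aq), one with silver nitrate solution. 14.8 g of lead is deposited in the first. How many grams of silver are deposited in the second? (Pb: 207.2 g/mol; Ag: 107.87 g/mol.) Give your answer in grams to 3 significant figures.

n(Pb) = 14.8 / 207.2 = 0.07143 mol
Pb²⁺ + 2e⁻ → Pb, so n(e⁻) = 2 × 0.07143 = 0.1429 mol
In series, the same 0.1429 mol of electrons flows through the second cell.
Ag⁺ + e⁻ → Ag, so n(Ag) = 0.1429 mol
m(Ag) = 0.1429 × 107.87 = 15.4 g

15.4 g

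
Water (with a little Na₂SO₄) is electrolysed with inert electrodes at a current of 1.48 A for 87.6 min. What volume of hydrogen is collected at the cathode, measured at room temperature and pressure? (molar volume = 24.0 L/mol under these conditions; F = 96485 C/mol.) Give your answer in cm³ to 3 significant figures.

Charge passed = 1.48 × 5256 = 7779 C
Moles of electrons = 7779 / 96485 = 0.08062 mol
2H⁺ + 2e⁻ → H₂, so n(H₂) = 0.08062 / 2 = 0.04031 mol
V = 0.04031 × 24.0 = 0.9674 L
= 967 cm³

967 cm³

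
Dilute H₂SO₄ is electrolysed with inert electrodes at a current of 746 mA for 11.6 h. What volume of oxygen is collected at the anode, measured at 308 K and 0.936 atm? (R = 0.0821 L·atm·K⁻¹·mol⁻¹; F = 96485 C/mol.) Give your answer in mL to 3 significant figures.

Charge passed = 0.746 × 41760 = 31150 C
n(e⁻) = 31150 / 96485 = 0.3228 mol
2H₂O → O₂ + 4H⁺ + 4e⁻, so n(O₂) = 0.3228 / 4 = 0.08070 mol
V = nRT/P = 0.08070 × 0.0821 × 308 / 0.936 = 2.180 L
= 2180 mL

2180 mL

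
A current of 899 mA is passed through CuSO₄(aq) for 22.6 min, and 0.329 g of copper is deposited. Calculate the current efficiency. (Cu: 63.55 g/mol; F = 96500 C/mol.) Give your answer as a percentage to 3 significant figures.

Q = 0.899 × 1356 = 1219 C
n(e⁻) = 1219 / 96500 = 0.01263 mol
Cu²⁺ + 2e⁻ → Cu, so theoretical n(Cu) = 0.006315 mol → 0.4013 g
Efficiency = 0.329 / 0.4013 = 0.8198 = 82.0%

82.0%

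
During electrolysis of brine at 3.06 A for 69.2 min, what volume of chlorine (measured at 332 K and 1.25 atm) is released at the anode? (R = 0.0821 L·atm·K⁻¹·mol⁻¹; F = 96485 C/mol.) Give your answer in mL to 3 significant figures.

1440 mL

Charge passed = 3.06 × 4152 = 12710 C
n(e⁻) = 12710 / 96485 = 0.1317 mol
2Cl⁻ → Cl₂ + 2e⁻, so n(Cl₂) = 0.1317 / 2 = 0.06585 mol
V = nRT/P = 0.06585 × 0.0821 × 332 / 1.25 = 1.436 L
= 1440 mL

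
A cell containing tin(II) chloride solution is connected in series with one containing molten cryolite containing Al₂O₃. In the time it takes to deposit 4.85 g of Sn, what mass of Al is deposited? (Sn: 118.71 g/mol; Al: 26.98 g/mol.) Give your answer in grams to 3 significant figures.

n(Sn) = 4.85 / 118.71 = 0.04086 mol
Sn²⁺ + 2e⁻ → Sn, so n(e⁻) = 2 × 0.04086 = 0.08172 mol
The cells are in series, so the same charge (and hence the same n(e⁻) = 0.08172 mol) passes through both.
Al³⁺ + 3e⁻ → Al, so n(Al) = 0.08172 / 3 = 0.02724 mol
m(Al) = 0.02724 × 26.98 = 0.735 g

0.735 g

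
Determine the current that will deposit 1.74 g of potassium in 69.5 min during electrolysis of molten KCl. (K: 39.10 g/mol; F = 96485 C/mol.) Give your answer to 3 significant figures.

n(K) = 1.74 / 39.10 = 0.04450 mol
K⁺ + e⁻ → K, so n(e⁻) = 0.04450 mol
Q = 0.04450 × 96485 = 4294 C
I = Q / t = 4294 / 4170 s = 1.03 A

1.03 A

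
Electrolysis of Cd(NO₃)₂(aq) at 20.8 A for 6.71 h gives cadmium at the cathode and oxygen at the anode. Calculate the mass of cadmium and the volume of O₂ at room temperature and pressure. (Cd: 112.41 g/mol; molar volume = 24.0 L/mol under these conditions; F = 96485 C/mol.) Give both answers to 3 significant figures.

Q = 20.8 × 24156 = 5.024×10^5 C; n(e⁻) = 5.024×10^5 / 96485 = 5.207 mol
Cathode: Cd²⁺ + 2e⁻ → Cd → n(Cd) = 5.207/2 = 2.604 mol → 293 g
Anode: 2H₂O → O₂ + 4H⁺ + 4e⁻ → n(O₂) = 5.207/4 = 1.302 mol → 31.2 L

293 g Cd; 31.2 L O₂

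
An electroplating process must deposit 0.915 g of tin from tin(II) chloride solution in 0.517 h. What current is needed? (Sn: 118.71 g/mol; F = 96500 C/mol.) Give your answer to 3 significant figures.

0.799 A

n(Sn) = 0.915 / 118.71 = 0.007708 mol
Sn²⁺ + 2e⁻ → Sn, so n(e⁻) = 2 × 0.007708 = 0.01542 mol
Q = 0.01542 × 96500 = 1488 C
I = Q / t = 1488 / 1861.2 s = 0.799 A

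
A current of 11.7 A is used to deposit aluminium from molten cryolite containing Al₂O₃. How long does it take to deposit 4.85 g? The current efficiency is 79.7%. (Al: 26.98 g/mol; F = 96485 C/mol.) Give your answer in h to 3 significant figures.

n(Al) = 4.85 / 26.98 = 0.1798 mol
Al³⁺ + 3e⁻ → Al, so n(e⁻) = 3 × 0.1798 = 0.5394 mol
Q = 0.5394 × 96485 / 0.797 = 65300 C
t = Q / I = 65300 / 11.7 = 5581 s = 1.55 h

1.55 h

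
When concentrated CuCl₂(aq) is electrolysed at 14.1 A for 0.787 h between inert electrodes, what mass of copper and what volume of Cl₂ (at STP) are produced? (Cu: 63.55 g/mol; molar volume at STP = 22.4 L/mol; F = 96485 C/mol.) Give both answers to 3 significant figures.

Q = 14.1 × 2833.2 = 39950 C; n(e⁻) = 39950 / 96485 = 0.4141 mol
Cathode: Cu²⁺ + 2e⁻ → Cu → n(Cu) = 0.4141/2 = 0.2071 mol → 13.2 g
Anode: 2Cl⁻ → Cl₂ + 2e⁻ → n(Cl₂) = 0.4141/2 = 0.2071 mol → 4.64 L

13.2 g Cu; 4.64 L Cl₂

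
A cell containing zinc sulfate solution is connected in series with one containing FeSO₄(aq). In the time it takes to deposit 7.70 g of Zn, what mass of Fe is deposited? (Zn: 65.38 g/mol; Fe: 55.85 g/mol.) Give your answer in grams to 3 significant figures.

n(Zn) = 7.70 / 65.38 = 0.1178 mol
Zn²⁺ + 2e⁻ → Zn, so n(e⁻) = 2 × 0.1178 = 0.2356 mol
In series, the same 0.2356 mol of electrons flows through the second cell.
Fe²⁺ + 2e⁻ → Fe, so n(Fe) = 0.2356 / 2 = 0.1178 mol
m(Fe) = 0.1178 × 55.85 = 6.58 g

6.58 g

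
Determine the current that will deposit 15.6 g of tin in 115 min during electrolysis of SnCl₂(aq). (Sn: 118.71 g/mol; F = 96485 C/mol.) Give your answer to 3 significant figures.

3.68 A

n(Sn) = 15.6 / 118.71 = 0.1314 mol
Sn²⁺ + 2e⁻ → Sn, so n(e⁻) = 2 × 0.1314 = 0.2628 mol
Q = 0.2628 × 96485 = 25360 C
I = Q / t = 25360 / 6900 s = 3.68 A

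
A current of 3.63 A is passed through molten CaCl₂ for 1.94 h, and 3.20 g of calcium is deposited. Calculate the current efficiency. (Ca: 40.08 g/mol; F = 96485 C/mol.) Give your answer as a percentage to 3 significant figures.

60.8%

Q = 3.63 × 6984 = 25350 C
n(e⁻) = 25350 / 96485 = 0.2627 mol
Ca²⁺ + 2e⁻ → Ca, so theoretical n(Ca) = 0.1314 mol → 5.267 g
Efficiency = 3.20 / 5.267 = 0.6076 = 60.8%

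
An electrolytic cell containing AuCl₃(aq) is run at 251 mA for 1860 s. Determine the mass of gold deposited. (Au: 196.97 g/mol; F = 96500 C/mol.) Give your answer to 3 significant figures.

0.318 g

Charge passed = 0.251 × 1860 = 466.9 C
n(e⁻) = Q/F = 466.9/96500 = 0.004838 mol
Au³⁺ + 3e⁻ → Au, so n(Au) = 0.004838 / 3 = 0.001613 mol
m = 0.001613 × 196.97 = 0.318 g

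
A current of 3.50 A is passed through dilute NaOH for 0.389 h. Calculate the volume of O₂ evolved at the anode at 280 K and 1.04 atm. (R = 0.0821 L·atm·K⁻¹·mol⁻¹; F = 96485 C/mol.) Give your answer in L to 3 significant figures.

0.281 L

Q = It = 3.50 × 1400.4 = 4901 C
n(e⁻) = Q/F = 4901/96485 = 0.05080 mol
2H₂O → O₂ + 4H⁺ + 4e⁻, so n(O₂) = 0.05080 / 4 = 0.01270 mol
V = nRT/P = 0.01270 × 0.0821 × 280 / 1.04 = 0.2807 L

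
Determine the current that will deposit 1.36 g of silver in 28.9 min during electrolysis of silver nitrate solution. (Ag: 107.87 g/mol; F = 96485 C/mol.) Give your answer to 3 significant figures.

0.702 A

n(Ag) = 1.36 / 107.87 = 0.01261 mol
Ag⁺ + e⁻ → Ag, so n(e⁻) = 0.01261 mol
Q = 0.01261 × 96485 = 1217 C
I = Q / t = 1217 / 1734 s = 0.702 A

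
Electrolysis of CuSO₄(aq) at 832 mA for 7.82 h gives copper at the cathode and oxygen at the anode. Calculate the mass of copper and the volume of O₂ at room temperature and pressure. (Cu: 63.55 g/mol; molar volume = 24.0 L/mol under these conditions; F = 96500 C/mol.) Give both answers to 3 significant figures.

Q = 0.832 × 28152 = 23420 C; n(e⁻) = 23420 / 96500 = 0.2427 mol
Cathode: Cu²⁺ + 2e⁻ → Cu → n(Cu) = 0.2427/2 = 0.1214 mol → 7.71 g
Anode: 2H₂O → O₂ + 4H⁺ + 4e⁻ → n(O₂) = 0.2427/4 = 0.06068 mol → 1.46 L

7.71 g Cu; 1.46 L O₂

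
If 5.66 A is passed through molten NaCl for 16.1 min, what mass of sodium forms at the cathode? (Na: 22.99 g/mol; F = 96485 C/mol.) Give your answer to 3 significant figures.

Q = It = 5.66 × 966 = 5468 C
Moles of electrons = 5468 / 96485 = 0.05667 mol
Na⁺ + e⁻ → Na, so n(Na) = 0.05667 mol
m = 0.05667 × 22.99 = 1.30 g

1.30 g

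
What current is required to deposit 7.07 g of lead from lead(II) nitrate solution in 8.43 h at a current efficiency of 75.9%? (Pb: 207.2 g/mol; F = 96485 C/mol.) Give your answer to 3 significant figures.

n(Pb) = 7.07 / 207.2 = 0.03412 mol
Pb²⁺ + 2e⁻ → Pb, so n(e⁻) = 2 × 0.03412 = 0.06824 mol
Q = 0.06824 × 96485 / 0.759 = 8675 C
I = Q / t = 8675 / 30348 s = 0.286 A

0.286 A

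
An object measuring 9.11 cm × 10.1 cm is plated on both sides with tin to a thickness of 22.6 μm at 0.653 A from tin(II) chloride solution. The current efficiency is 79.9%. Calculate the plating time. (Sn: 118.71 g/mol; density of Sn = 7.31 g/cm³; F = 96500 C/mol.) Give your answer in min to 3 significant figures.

158 min

Plated area = 2 × 9.11 × 10.1 = 184.0 cm²
Volume = 184.0 × 22.6×10⁻⁴ cm = 0.4158 cm³
m(Sn) = 0.4158 × 7.31 = 3.039 g
n(Sn) = 3.039 / 118.71 = 0.02560 mol; n(e⁻) = 2 × 0.02560 = 0.05120 mol
Q = 0.05120 × 96500 / 0.799 = 6184 C
t = 6184 / 0.653 = 9470 s = 158 min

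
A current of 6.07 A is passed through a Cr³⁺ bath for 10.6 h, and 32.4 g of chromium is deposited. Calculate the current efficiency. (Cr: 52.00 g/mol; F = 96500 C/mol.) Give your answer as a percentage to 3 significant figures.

Q = 6.07 × 38160 = 2.316×10^5 C
n(e⁻) = 2.316×10^5 / 96500 = 2.400 mol
Cr³⁺ + 3e⁻ → Cr, so theoretical n(Cr) = 0.8000 mol → 41.60 g
Efficiency = 32.4 / 41.60 = 0.7788 = 77.9%

77.9%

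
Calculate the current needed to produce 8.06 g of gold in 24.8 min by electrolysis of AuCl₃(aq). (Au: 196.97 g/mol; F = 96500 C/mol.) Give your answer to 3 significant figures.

7.96 A

n(Au) = 8.06 / 196.97 = 0.04092 mol
Au³⁺ + 3e⁻ → Au, so n(e⁻) = 3 × 0.04092 = 0.1228 mol
Q = 0.1228 × 96500 = 11850 C
I = Q / t = 11850 / 1488 s = 7.96 A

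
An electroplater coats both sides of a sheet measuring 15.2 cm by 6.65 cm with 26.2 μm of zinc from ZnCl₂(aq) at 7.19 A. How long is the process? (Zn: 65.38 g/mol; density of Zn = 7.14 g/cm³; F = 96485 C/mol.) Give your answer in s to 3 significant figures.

Plated area = 2 × 15.2 × 6.65 = 202.2 cm²
Volume = 202.2 × 26.2×10⁻⁴ cm = 0.5298 cm³
m(Zn) = 0.5298 × 7.14 = 3.783 g
n(Zn) = 3.783 / 65.38 = 0.05786 mol; n(e⁻) = 2 × 0.05786 = 0.1157 mol
Q = 0.1157 × 96485 = 11160 C
t = 11160 / 7.19 = 1552 s

1550 s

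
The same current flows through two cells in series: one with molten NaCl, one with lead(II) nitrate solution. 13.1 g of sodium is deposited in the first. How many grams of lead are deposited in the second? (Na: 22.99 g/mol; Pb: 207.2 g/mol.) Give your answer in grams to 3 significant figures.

59.0 g

n(Na) = 13.1 / 22.99 = 0.5698 mol
Na⁺ + e⁻ → Na, so n(e⁻) = 0.5698 mol
In series, the same 0.5698 mol of electrons flows through the second cell.
Pb²⁺ + 2e⁻ → Pb, so n(Pb) = 0.5698 / 2 = 0.2849 mol
m(Pb) = 0.2849 × 207.2 = 59.0 g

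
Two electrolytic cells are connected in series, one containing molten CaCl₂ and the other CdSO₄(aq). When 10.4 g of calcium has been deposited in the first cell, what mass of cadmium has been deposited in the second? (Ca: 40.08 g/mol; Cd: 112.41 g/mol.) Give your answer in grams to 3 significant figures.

n(Ca) = 10.4 / 40.08 = 0.2595 mol
Ca²⁺ + 2e⁻ → Ca, so n(e⁻) = 2 × 0.2595 = 0.5190 mol
Since the cells are in series, n(e⁻) in the Cd cell is also 0.5190 mol.
Cd²⁺ + 2e⁻ → Cd, so n(Cd) = 0.5190 / 2 = 0.2595 mol
m(Cd) = 0.2595 × 112.41 = 29.2 g

29.2 g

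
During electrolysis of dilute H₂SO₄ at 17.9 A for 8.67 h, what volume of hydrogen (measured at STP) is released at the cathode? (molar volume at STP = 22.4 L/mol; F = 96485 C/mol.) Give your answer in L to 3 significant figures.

64.9 L

Charge passed = 17.9 × 31212 = 5.587×10^5 C
n(e⁻) = 5.587×10^5 / 96485 = 5.791 mol
2H⁺ + 2e⁻ → H₂, so n(H₂) = 5.791 / 2 = 2.896 mol
V = 2.896 × 22.4 = 64.87 L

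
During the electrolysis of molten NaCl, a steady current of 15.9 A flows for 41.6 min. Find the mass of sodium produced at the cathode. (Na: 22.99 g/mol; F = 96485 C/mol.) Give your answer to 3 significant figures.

Q = 15.9 A × 2496 s = 39690 C
n(e⁻) = 39690 / 96485 = 0.4114 mol
Na⁺ + e⁻ → Na, so n(Na) = 0.4114 mol
m = 0.4114 × 22.99 = 9.46 g

9.46 g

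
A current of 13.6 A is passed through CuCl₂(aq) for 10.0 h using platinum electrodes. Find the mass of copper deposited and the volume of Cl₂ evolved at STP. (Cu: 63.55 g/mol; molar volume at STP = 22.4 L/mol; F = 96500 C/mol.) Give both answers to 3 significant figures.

161 g Cu; 56.8 L Cl₂

Q = 13.6 × 36000 = 4.896×10^5 C; n(e⁻) = 4.896×10^5 / 96500 = 5.074 mol
Cathode: Cu²⁺ + 2e⁻ → Cu → n(Cu) = 5.074/2 = 2.537 mol → 161 g
Anode: 2Cl⁻ → Cl₂ + 2e⁻ → n(Cl₂) = 5.074/2 = 2.537 mol → 56.8 L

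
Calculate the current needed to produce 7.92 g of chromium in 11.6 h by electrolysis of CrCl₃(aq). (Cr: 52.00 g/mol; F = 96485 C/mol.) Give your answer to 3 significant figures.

1.06 A

n(Cr) = 7.92 / 52.00 = 0.1523 mol
Cr³⁺ + 3e⁻ → Cr, so n(e⁻) = 3 × 0.1523 = 0.4569 mol
Q = 0.4569 × 96485 = 44080 C
I = Q / t = 44080 / 41760 s = 1.06 A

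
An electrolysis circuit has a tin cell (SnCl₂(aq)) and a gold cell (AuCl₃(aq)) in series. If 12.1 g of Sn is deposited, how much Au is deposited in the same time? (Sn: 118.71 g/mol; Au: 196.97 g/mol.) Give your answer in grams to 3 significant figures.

n(Sn) = 12.1 / 118.71 = 0.1019 mol
Sn²⁺ + 2e⁻ → Sn, so n(e⁻) = 2 × 0.1019 = 0.2038 mol
The cells are in series, so the same charge (and hence the same n(e⁻) = 0.2038 mol) passes through both.
Au³⁺ + 3e⁻ → Au, so n(Au) = 0.2038 / 3 = 0.06793 mol
m(Au) = 0.06793 × 196.97 = 13.4 g

13.4 g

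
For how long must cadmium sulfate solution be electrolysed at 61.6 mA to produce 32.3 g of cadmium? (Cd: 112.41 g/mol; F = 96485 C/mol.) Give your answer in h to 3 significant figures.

n(Cd) = 32.3 / 112.41 = 0.2873 mol
Cd²⁺ + 2e⁻ → Cd, so n(e⁻) = 2 × 0.2873 = 0.5746 mol
Q = 0.5746 × 96485 = 55440 C
t = Q / I = 55440 / 0.0616 = 9.000×10^5 s = 250 h

250 h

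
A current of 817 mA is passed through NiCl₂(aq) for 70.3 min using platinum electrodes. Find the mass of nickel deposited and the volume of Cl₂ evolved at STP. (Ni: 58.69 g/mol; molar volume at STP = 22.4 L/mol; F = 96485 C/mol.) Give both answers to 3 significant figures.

Q = 0.817 × 4218 = 3446 C; n(e⁻) = 3446 / 96485 = 0.03572 mol
Cathode: Ni²⁺ + 2e⁻ → Ni → n(Ni) = 0.03572/2 = 0.01786 mol → 1.05 g
Anode: 2Cl⁻ → Cl₂ + 2e⁻ → n(Cl₂) = 0.03572/2 = 0.01786 mol → 0.400 L

1.05 g Ni; 0.400 L Cl₂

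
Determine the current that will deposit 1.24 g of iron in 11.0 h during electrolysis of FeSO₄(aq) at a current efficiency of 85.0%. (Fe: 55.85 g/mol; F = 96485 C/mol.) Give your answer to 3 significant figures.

0.127 A

n(Fe) = 1.24 / 55.85 = 0.02220 mol
Fe²⁺ + 2e⁻ → Fe, so n(e⁻) = 2 × 0.02220 = 0.04440 mol
Q = 0.04440 × 96485 / 0.850 = 5040 C
I = Q / t = 5040 / 39600 s = 0.127 A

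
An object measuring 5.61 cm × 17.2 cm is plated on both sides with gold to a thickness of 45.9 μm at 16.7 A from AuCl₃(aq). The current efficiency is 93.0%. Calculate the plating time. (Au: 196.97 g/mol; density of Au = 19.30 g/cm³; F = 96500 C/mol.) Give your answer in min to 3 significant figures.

27.0 min

Plated area = 2 × 5.61 × 17.2 = 193.0 cm²
Volume = 193.0 × 45.9×10⁻⁴ cm = 0.8859 cm³
m(Au) = 0.8859 × 19.30 = 17.10 g
n(Au) = 17.10 / 196.97 = 0.08682 mol; n(e⁻) = 3 × 0.08682 = 0.2605 mol
Q = 0.2605 × 96500 / 0.930 = 27030 C
t = 27030 / 16.7 = 1619 s = 27.0 min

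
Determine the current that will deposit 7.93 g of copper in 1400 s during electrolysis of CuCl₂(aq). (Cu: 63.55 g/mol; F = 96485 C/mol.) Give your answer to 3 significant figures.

17.2 A

n(Cu) = 7.93 / 63.55 = 0.1248 mol
Cu²⁺ + 2e⁻ → Cu, so n(e⁻) = 2 × 0.1248 = 0.2496 mol
Q = 0.2496 × 96485 = 24080 C
I = Q / t = 24080 / 1400 s = 17.2 A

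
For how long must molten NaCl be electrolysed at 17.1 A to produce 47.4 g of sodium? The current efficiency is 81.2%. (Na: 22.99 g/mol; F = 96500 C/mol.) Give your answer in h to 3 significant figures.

3.98 h

n(Na) = 47.4 / 22.99 = 2.062 mol
Na⁺ + e⁻ → Na, so n(e⁻) = 2.062 mol
Q = 2.062 × 96500 / 0.812 = 2.451×10^5 C
t = Q / I = 2.451×10^5 / 17.1 = 14330 s = 3.98 h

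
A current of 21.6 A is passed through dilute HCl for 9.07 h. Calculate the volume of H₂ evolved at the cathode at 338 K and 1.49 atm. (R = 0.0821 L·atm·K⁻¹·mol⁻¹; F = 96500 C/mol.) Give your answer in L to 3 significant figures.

68.1 L

Q = 21.6 A × 32652 s = 7.053×10^5 C
n(e⁻) = 7.053×10^5 / 96500 = 7.309 mol
2H⁺ + 2e⁻ → H₂, so n(H₂) = 7.309 / 2 = 3.655 mol
V = nRT/P = 3.655 × 0.0821 × 338 / 1.49 = 68.07 L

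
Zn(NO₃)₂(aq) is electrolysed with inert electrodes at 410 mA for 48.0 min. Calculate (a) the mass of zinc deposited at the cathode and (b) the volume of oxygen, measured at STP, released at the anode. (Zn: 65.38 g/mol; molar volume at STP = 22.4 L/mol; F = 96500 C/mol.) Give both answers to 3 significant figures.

Q = 0.410 × 2880 = 1181 C; n(e⁻) = 1181 / 96500 = 0.01224 mol
Cathode: Zn²⁺ + 2e⁻ → Zn → n(Zn) = 0.01224/2 = 0.006120 mol → 0.400 g
Anode: 2H₂O → O₂ + 4H⁺ + 4e⁻ → n(O₂) = 0.01224/4 = 0.003060 mol → 0.0685 L

0.400 g Zn; 0.0685 L O₂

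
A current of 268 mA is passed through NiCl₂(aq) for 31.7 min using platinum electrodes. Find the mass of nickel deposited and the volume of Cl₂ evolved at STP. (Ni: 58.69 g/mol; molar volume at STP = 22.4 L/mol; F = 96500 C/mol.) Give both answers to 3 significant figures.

0.155 g Ni; 0.0592 L Cl₂

Q = 0.268 × 1902 = 509.7 C; n(e⁻) = 509.7 / 96500 = 0.005282 mol
Cathode: Ni²⁺ + 2e⁻ → Ni → n(Ni) = 0.005282/2 = 0.002641 mol → 0.155 g
Anode: 2Cl⁻ → Cl₂ + 2e⁻ → n(Cl₂) = 0.005282/2 = 0.002641 mol → 0.0592 L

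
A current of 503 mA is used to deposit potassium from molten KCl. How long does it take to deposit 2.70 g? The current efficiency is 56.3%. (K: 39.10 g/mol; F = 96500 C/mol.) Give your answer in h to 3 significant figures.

n(K) = 2.70 / 39.10 = 0.06905 mol
K⁺ + e⁻ → K, so n(e⁻) = 0.06905 mol
Q = 0.06905 × 96500 / 0.563 = 11840 C
t = Q / I = 11840 / 0.503 = 23540 s = 6.54 h

6.54 h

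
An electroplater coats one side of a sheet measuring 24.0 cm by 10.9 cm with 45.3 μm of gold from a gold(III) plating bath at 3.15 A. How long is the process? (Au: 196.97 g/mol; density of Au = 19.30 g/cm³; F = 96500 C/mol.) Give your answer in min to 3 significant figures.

Plated area = 24.0 × 10.9 = 261.6 cm²
Volume = 261.6 × 45.3×10⁻⁴ cm = 1.185 cm³
m(Au) = 1.185 × 19.30 = 22.87 g
n(Au) = 22.87 / 196.97 = 0.1161 mol; n(e⁻) = 3 × 0.1161 = 0.3483 mol
Q = 0.3483 × 96500 = 33610 C
t = 33610 / 3.15 = 10670 s = 178 min

178 min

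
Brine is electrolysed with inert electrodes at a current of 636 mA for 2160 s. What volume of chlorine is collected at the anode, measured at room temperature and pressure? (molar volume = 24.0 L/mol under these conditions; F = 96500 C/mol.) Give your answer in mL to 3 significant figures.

171 mL

Charge passed = 0.636 × 2160 = 1374 C
Moles of electrons = 1374 / 96500 = 0.01424 mol
2Cl⁻ → Cl₂ + 2e⁻, so n(Cl₂) = 0.01424 / 2 = 0.007120 mol
V = 0.007120 × 24.0 = 0.1709 L
= 171 mL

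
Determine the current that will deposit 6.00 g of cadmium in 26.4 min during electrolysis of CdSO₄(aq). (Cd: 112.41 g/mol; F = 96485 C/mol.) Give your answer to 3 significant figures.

n(Cd) = 6.00 / 112.41 = 0.05338 mol
Cd²⁺ + 2e⁻ → Cd, so n(e⁻) = 2 × 0.05338 = 0.1068 mol
Q = 0.1068 × 96485 = 10300 C
I = Q / t = 10300 / 1584 s = 6.50 A

6.50 A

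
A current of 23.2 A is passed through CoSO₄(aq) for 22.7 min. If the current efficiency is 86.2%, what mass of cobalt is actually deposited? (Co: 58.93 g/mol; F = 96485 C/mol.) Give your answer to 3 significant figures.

Q = 23.2 × 1362 = 31600 C
n(e⁻) = 31600 / 96485 = 0.3275 mol
Co²⁺ + 2e⁻ → Co, so theoretical m(Co) = 0.1638 × 58.93 = 9.653 g
Actual mass = 86.2% × 9.653 = 8.32 g

8.32 g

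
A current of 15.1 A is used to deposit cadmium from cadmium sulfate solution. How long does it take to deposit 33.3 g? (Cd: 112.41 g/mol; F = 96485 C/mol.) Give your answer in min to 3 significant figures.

n(Cd) = 33.3 / 112.41 = 0.2962 mol
Cd²⁺ + 2e⁻ → Cd, so n(e⁻) = 2 × 0.2962 = 0.5924 mol
Q = 0.5924 × 96485 = 57160 C
t = Q / I = 57160 / 15.1 = 3785 s = 63.1 min

63.1 min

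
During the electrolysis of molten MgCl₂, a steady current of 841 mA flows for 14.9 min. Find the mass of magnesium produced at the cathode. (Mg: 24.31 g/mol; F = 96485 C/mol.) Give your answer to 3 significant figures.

0.0947 g

Q = It = 0.841 × 894 = 751.9 C
Moles of electrons = 751.9 / 96485 = 0.007793 mol
Mg²⁺ + 2e⁻ → Mg, so n(Mg) = 0.007793 / 2 = 0.003897 mol
m = 0.003897 × 24.31 = 0.0947 g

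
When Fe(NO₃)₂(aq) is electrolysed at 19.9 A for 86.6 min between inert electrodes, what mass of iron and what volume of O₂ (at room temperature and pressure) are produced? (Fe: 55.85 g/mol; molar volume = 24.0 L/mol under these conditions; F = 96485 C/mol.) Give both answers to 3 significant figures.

Q = 19.9 × 5196 = 1.034×10^5 C; n(e⁻) = 1.034×10^5 / 96485 = 1.072 mol
Cathode: Fe²⁺ + 2e⁻ → Fe → n(Fe) = 1.072/2 = 0.5360 mol → 29.9 g
Anode: 2H₂O → O₂ + 4H⁺ + 4e⁻ → n(O₂) = 1.072/4 = 0.2680 mol → 6.43 L

29.9 g Fe; 6.43 L O₂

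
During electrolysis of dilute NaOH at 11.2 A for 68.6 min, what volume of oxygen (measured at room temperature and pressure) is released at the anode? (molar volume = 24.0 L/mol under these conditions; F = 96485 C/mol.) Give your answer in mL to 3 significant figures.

2870 mL

Q = It = 11.2 × 4116 = 46100 C
n(e⁻) = 46100 / 96485 = 0.4778 mol
2H₂O → O₂ + 4H⁺ + 4e⁻, so n(O₂) = 0.4778 / 4 = 0.1195 mol
V = 0.1195 × 24.0 = 2.868 L
= 2870 mL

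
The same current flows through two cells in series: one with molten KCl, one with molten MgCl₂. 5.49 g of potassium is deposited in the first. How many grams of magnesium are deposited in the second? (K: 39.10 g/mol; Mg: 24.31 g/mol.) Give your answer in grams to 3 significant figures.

1.71 g

n(K) = 5.49 / 39.10 = 0.1404 mol
K⁺ + e⁻ → K, so n(e⁻) = 0.1404 mol
In series, the same 0.1404 mol of electrons flows through the second cell.
Mg²⁺ + 2e⁻ → Mg, so n(Mg) = 0.1404 / 2 = 0.07020 mol
m(Mg) = 0.07020 × 24.31 = 1.71 g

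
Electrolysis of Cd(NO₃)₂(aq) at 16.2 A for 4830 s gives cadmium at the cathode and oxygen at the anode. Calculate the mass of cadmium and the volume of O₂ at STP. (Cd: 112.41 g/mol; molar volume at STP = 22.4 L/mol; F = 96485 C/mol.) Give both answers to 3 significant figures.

Q = 16.2 × 4830 = 78250 C; n(e⁻) = 78250 / 96485 = 0.8110 mol
Cathode: Cd²⁺ + 2e⁻ → Cd → n(Cd) = 0.8110/2 = 0.4055 mol → 45.6 g
Anode: 2H₂O → O₂ + 4H⁺ + 4e⁻ → n(O₂) = 0.8110/4 = 0.2028 mol → 4.54 L

45.6 g Cd; 4.54 L O₂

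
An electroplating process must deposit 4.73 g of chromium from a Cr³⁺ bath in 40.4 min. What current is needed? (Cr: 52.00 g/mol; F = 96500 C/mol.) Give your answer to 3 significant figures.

n(Cr) = 4.73 / 52.00 = 0.09096 mol
Cr³⁺ + 3e⁻ → Cr, so n(e⁻) = 3 × 0.09096 = 0.2729 mol
Q = 0.2729 × 96500 = 26330 C
I = Q / t = 26330 / 2424 s = 10.9 A

10.9 A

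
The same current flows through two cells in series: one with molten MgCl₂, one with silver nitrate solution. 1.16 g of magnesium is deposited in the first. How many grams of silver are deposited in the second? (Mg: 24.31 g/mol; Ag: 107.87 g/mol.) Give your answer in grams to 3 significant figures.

10.3 g

n(Mg) = 1.16 / 24.31 = 0.04772 mol
Mg²⁺ + 2e⁻ → Mg, so n(e⁻) = 2 × 0.04772 = 0.09544 mol
Since the cells are in series, n(e⁻) in the Ag cell is also 0.09544 mol.
Ag⁺ + e⁻ → Ag, so n(Ag) = 0.09544 mol
m(Ag) = 0.09544 × 107.87 = 10.3 g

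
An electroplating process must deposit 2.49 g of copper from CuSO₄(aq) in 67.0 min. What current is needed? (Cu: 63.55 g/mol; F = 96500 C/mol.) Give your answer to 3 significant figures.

1.88 A

n(Cu) = 2.49 / 63.55 = 0.03918 mol
Cu²⁺ + 2e⁻ → Cu, so n(e⁻) = 2 × 0.03918 = 0.07836 mol
Q = 0.07836 × 96500 = 7562 C
I = Q / t = 7562 / 4020 s = 1.88 A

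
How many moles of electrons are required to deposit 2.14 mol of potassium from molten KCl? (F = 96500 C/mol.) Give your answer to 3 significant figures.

K⁺ + e⁻ → K, so n(e⁻) = 1 × 2.14 = 2.140 mol

2.14 mol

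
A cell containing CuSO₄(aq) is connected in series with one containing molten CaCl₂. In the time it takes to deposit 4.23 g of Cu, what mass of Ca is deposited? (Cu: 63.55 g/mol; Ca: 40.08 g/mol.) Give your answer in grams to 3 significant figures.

2.67 g

n(Cu) = 4.23 / 63.55 = 0.06656 mol
Cu²⁺ + 2e⁻ → Cu, so n(e⁻) = 2 × 0.06656 = 0.1331 mol
Since the cells are in series, n(e⁻) in the Ca cell is also 0.1331 mol.
Ca²⁺ + 2e⁻ → Ca, so n(Ca) = 0.1331 / 2 = 0.06655 mol
m(Ca) = 0.06655 × 40.08 = 2.67 g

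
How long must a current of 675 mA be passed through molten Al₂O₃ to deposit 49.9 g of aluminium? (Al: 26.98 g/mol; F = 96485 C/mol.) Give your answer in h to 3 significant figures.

220 h

n(Al) = 49.9 / 26.98 = 1.850 mol
Al³⁺ + 3e⁻ → Al, so n(e⁻) = 3 × 1.850 = 5.550 mol
Q = 5.550 × 96485 = 5.355×10^5 C
t = Q / I = 5.355×10^5 / 0.675 = 7.933×10^5 s = 220 h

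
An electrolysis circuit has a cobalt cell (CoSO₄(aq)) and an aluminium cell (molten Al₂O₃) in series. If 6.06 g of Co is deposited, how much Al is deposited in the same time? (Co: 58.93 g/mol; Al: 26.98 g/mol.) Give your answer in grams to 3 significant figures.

1.85 g

n(Co) = 6.06 / 58.93 = 0.1028 mol
Co²⁺ + 2e⁻ → Co, so n(e⁻) = 2 × 0.1028 = 0.2056 mol
Same current for the same time ⇒ same n(e⁻) = 0.2056 mol in both cells.
Al³⁺ + 3e⁻ → Al, so n(Al) = 0.2056 / 3 = 0.06853 mol
m(Al) = 0.06853 × 26.98 = 1.85 g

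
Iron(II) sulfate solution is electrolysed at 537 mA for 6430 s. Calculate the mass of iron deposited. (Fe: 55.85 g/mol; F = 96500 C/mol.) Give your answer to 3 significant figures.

0.999 g

Charge passed = 0.537 × 6430 = 3453 C
n(e⁻) = 3453 / 96500 = 0.03578 mol
Fe²⁺ + 2e⁻ → Fe, so n(Fe) = 0.03578 / 2 = 0.01789 mol
m = 0.01789 × 55.85 = 0.999 g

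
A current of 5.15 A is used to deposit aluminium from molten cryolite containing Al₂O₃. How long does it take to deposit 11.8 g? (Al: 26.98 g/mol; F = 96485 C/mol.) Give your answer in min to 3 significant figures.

n(Al) = 11.8 / 26.98 = 0.4374 mol
Al³⁺ + 3e⁻ → Al, so n(e⁻) = 3 × 0.4374 = 1.312 mol
Q = 1.312 × 96485 = 1.266×10^5 C
t = Q / I = 1.266×10^5 / 5.15 = 24580 s = 410 min

410 min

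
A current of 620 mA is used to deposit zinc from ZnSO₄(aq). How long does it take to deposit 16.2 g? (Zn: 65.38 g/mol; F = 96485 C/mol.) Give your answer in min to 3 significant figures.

1290 min

n(Zn) = 16.2 / 65.38 = 0.2478 mol
Zn²⁺ + 2e⁻ → Zn, so n(e⁻) = 2 × 0.2478 = 0.4956 mol
Q = 0.4956 × 96485 = 47820 C
t = Q / I = 47820 / 0.620 = 77130 s = 1290 min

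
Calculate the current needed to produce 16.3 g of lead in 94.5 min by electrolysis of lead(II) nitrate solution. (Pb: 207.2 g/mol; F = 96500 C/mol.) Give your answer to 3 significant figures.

2.68 A

n(Pb) = 16.3 / 207.2 = 0.07867 mol
Pb²⁺ + 2e⁻ → Pb, so n(e⁻) = 2 × 0.07867 = 0.1573 mol
Q = 0.1573 × 96500 = 15180 C
I = Q / t = 15180 / 5670 s = 2.68 A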